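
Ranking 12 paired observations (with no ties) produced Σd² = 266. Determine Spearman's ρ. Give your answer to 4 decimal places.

0.0699

ρ = 1 − 6Σd² / [n(n²−1)] = 1 − 6×266 / (12×143)
  = 1 − 1596/1716 = 1 − 0.93007 ≈ 0.0699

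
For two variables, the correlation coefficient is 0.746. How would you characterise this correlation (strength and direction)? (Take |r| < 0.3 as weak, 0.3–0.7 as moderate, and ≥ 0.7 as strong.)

strong positive

r = 0.746 > 0 so the relationship is positive.
|r| = 0.746, which falls in the strong range.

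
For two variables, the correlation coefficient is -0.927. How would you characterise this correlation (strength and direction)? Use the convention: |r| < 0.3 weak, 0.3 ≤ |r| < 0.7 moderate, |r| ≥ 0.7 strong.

r = -0.927 < 0 so the relationship is negative.
|r| = 0.927, which falls in the strong range.

strong negative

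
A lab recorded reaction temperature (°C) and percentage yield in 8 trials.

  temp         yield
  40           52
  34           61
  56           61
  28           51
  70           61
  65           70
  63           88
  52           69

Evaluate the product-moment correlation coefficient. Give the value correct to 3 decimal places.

0.617

n = 8, Σx = 408, Σy = 513, Σx² = 22474, Σy² = 33873, Σxy = 26950
nΣxy − ΣxΣy = 215600 − 209304 = 6296
nΣx² − (Σx)² = 179792 − 166464 = 13328; nΣy² − (Σy)² = 270984 − 263169 = 7815
r = 6296 / √(13328 × 7815) = 6296 / 10205.7984 ≈ 0.617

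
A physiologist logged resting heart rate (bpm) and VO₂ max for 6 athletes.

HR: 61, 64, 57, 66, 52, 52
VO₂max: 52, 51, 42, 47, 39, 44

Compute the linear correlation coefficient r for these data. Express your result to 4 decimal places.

n = 6, Σx = 352, Σy = 275, Σx² = 20830, Σy² = 12735, Σxy = 16248
nΣxy − ΣxΣy = 97488 − 96800 = 688
nΣx² − (Σx)² = 124980 − 123904 = 1076; nΣy² − (Σy)² = 76410 − 75625 = 785
r = 688 / √(1076 × 785) = 688 / 919.0539 ≈ 0.7486

0.7486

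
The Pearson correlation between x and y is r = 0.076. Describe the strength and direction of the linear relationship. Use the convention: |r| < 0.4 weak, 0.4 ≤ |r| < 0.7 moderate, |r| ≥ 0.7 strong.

r = 0.076 > 0 so the relationship is positive.
|r| = 0.076, which falls in the weak range.

weak positive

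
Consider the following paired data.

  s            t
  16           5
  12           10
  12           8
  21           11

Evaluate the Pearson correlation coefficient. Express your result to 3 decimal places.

n = 4, Σs = 61, Σt = 34, Σs² = 985, Σt² = 310, Σst = 527
nΣst − ΣsΣt = 2108 − 2074 = 34
nΣs² − (Σs)² = 3940 − 3721 = 219; nΣt² − (Σt)² = 1240 − 1156 = 84
r = 34 / √(219 × 84) = 34 / 135.6319 ≈ 0.251

0.251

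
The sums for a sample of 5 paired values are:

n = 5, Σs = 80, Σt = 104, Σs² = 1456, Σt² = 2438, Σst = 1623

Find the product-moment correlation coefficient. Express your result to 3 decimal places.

r = (nΣst − ΣsΣt) / √[(nΣs² − (Σs)²)(nΣt² − (Σt)²)]
Numerator: 5×1623 − 80×104 = -205
Denominator: √[(7280 − 6400)(12190 − 10816)] = √[880 × 1374] = 1099.5999
r = -205 / 1099.5999 ≈ -0.186

-0.186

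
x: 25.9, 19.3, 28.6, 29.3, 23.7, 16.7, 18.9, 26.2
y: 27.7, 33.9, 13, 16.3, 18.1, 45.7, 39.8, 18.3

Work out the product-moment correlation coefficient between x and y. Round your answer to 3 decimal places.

n = 8, Σx = 188.6, Σy = 212.8, Σx² = 4603.98, Σy² = 6686.22, Σxy = 4644.93
nΣxy − ΣxΣy = 37159.44 − 40134.08 = -2974.64
nΣx² − (Σx)² = 36831.84 − 35569.96 = 1261.88; nΣy² − (Σy)² = 53489.76 − 45283.84 = 8205.92
r = -2974.64 / √(1261.88 × 8205.92) = -2974.64 / 3217.9009 ≈ -0.924

-0.924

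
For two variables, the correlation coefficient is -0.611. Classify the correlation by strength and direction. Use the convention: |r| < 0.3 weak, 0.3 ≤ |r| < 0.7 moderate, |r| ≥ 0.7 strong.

moderate negative

r = -0.611 < 0 so the relationship is negative.
|r| = 0.611, which falls in the moderate range.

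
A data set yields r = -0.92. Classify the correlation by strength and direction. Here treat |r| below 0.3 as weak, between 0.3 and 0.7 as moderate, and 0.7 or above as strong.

r = -0.92 < 0 so the relationship is negative.
|r| = 0.92, which falls in the strong range.

strong negative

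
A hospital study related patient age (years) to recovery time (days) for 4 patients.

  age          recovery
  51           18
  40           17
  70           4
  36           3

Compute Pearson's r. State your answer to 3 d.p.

-0.223

n = 4, Σx = 197, Σy = 42, Σx² = 10397, Σy² = 638, Σxy = 1986
nΣxy − ΣxΣy = 7944 − 8274 = -330
nΣx² − (Σx)² = 41588 − 38809 = 2779; nΣy² − (Σy)² = 2552 − 1764 = 788
r = -330 / √(2779 × 788) = -330 / 1479.8149 ≈ -0.223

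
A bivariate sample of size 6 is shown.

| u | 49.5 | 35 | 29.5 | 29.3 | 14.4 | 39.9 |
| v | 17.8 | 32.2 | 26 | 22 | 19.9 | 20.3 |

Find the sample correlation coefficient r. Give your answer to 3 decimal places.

-0.113

n = 6, Σu = 197.6, Σv = 138.2, Σu² = 7203.36, Σv² = 3321.78, Σuv = 4516.23
nΣuv − ΣuΣv = 27097.38 − 27308.32 = -210.94
nΣu² − (Σu)² = 43220.16 − 39045.76 = 4174.4; nΣv² − (Σv)² = 19930.68 − 19099.24 = 831.44
r = -210.94 / √(4174.4 × 831.44) = -210.94 / 1862.9984 ≈ -0.113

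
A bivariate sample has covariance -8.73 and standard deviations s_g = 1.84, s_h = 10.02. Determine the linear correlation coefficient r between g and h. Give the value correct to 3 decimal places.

r = Cov(g,h) / (s_g · s_h) = -8.73 / (1.84 × 10.02)
  = -8.73 / 18.4368 ≈ -0.474

-0.474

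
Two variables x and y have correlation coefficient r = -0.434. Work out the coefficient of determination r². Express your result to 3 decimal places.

0.188

r² = (-0.434)² = 0.188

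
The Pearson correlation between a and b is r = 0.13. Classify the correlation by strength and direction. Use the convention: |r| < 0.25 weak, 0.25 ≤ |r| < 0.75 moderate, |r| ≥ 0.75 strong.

r = 0.13 > 0 so the relationship is positive.
|r| = 0.13, which falls in the weak range.

weak positive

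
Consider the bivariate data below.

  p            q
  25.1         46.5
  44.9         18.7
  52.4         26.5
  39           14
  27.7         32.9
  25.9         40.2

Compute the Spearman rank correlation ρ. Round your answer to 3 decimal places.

-0.771

Rank p: 1, 5, 6, 4, 3, 2
Rank q: 6, 2, 3, 1, 4, 5
d = rank(p) − rank(q): -5, 3, 3, 3, -1, -3; Σd² = 62
ρ = 1 − 6Σd² / [n(n²−1)] = 1 − 6×62 / (6×35) = 1 − 372/210 ≈ -0.771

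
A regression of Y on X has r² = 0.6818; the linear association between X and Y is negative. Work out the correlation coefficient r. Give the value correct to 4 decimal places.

|r| = √0.6818 = 0.8257
The association is negative, so r = −0.8257.

-0.8257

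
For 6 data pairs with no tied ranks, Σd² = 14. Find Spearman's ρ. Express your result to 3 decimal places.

ρ = 1 − 6Σd² / [n(n²−1)] = 1 − 6×14 / (6×35)
  = 1 − 84/210 = 1 − 0.4000 ≈ 0.600

0.600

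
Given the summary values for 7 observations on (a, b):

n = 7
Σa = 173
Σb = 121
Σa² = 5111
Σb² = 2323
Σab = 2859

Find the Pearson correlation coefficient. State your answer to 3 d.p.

-0.299

r = (nΣab − ΣaΣb) / √[(nΣa² − (Σa)²)(nΣb² − (Σb)²)]
Numerator: 7×2859 − 173×121 = -920
Denominator: √[(35777 − 29929)(16261 − 14641)] = √[5848 × 1620] = 3077.9474
r = -920 / 3077.9474 ≈ -0.299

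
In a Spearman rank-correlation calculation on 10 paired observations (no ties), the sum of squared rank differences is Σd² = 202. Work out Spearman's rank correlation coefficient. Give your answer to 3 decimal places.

ρ = 1 − 6Σd² / [n(n²−1)] = 1 − 6×202 / (10×99)
  = 1 − 1212/990 = 1 − 1.2242 ≈ -0.224

-0.224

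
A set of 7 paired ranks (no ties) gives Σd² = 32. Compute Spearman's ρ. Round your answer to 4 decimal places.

0.4286

ρ = 1 − 6Σd² / [n(n²−1)] = 1 − 6×32 / (7×48)
  = 1 − 192/336 = 1 − 0.57143 ≈ 0.4286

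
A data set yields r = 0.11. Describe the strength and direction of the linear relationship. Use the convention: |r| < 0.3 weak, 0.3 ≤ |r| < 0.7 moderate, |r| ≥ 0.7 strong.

r = 0.11 > 0 so the relationship is positive.
|r| = 0.11, which falls in the weak range.

weak positive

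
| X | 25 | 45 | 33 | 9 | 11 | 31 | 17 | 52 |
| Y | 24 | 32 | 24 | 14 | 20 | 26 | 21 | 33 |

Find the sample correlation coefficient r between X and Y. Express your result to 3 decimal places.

0.958

n = 8, ΣX = 223, ΣY = 194, ΣX² = 7895, ΣY² = 4978, ΣXY = 6057
nΣXY − ΣXΣY = 48456 − 43262 = 5194
nΣX² − (ΣX)² = 63160 − 49729 = 13431; nΣY² − (ΣY)² = 39824 − 37636 = 2188
r = 5194 / √(13431 × 2188) = 5194 / 5420.9804 ≈ 0.958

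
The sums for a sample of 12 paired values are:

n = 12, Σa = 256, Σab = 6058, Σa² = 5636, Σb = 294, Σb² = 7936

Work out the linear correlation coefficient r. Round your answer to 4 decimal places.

r = (nΣab − ΣaΣb) / √[(nΣa² − (Σa)²)(nΣb² − (Σb)²)]
Numerator: 12×6058 − 256×294 = -2568
Denominator: √[(67632 − 65536)(95232 − 86436)] = √[2096 × 8796] = 4293.7648
r = -2568 / 4293.7648 ≈ -0.5981

-0.5981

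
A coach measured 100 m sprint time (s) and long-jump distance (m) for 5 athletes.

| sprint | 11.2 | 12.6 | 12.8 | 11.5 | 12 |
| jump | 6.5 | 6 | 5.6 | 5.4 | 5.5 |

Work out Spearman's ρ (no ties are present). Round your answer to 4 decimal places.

Rank sprint: 1, 4, 5, 2, 3
Rank jump: 5, 4, 3, 1, 2
d = rank(sprint) − rank(jump): -4, 0, 2, 1, 1; Σd² = 22
ρ = 1 − 6Σd² / [n(n²−1)] = 1 − 6×22 / (5×24) = 1 − 132/120 ≈ -0.1000

-0.1000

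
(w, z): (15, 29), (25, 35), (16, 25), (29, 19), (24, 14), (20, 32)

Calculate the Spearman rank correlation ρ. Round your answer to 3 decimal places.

-0.143

Rank w: 1, 5, 2, 6, 4, 3
Rank z: 4, 6, 3, 2, 1, 5
d = rank(w) − rank(z): -3, -1, -1, 4, 3, -2; Σd² = 40
ρ = 1 − 6Σd² / [n(n²−1)] = 1 − 6×40 / (6×35) = 1 − 240/210 ≈ -0.143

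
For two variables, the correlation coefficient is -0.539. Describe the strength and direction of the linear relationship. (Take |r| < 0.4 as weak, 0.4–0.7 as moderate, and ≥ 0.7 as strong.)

moderate negative

r = -0.539 < 0 so the relationship is negative.
|r| = 0.539, which falls in the moderate range.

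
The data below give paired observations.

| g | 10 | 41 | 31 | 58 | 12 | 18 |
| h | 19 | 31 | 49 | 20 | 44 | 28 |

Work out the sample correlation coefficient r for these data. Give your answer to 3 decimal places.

-0.207

n = 6, Σg = 170, Σh = 191, Σg² = 6574, Σh² = 6843, Σgh = 5172
nΣgh − ΣgΣh = 31032 − 32470 = -1438
nΣg² − (Σg)² = 39444 − 28900 = 10544; nΣh² − (Σh)² = 41058 − 36481 = 4577
r = -1438 / √(10544 × 4577) = -1438 / 6946.9337 ≈ -0.207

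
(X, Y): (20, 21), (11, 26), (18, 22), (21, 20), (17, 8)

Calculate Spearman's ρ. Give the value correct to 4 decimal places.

Rank X: 4, 1, 3, 5, 2
Rank Y: 3, 5, 4, 2, 1
d = rank(X) − rank(Y): 1, -4, -1, 3, 1; Σd² = 28
ρ = 1 − 6Σd² / [n(n²−1)] = 1 − 6×28 / (5×24) = 1 − 168/120 ≈ -0.4000

-0.4000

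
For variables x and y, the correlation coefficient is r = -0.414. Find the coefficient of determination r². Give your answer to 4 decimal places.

0.1714

r² = (-0.414)² = 0.1714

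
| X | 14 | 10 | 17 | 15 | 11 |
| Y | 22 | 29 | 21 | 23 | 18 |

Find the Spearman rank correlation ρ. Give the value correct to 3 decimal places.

Rank X: 3, 1, 5, 4, 2
Rank Y: 3, 5, 2, 4, 1
d = rank(X) − rank(Y): 0, -4, 3, 0, 1; Σd² = 26
ρ = 1 − 6Σd² / [n(n²−1)] = 1 − 6×26 / (5×24) = 1 − 156/120 ≈ -0.300

-0.300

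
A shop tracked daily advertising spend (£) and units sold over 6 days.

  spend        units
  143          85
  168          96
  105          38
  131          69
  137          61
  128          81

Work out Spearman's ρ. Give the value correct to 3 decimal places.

0.771

Rank spend: 5, 6, 1, 3, 4, 2
Rank units: 5, 6, 1, 3, 2, 4
d = rank(spend) − rank(units): 0, 0, 0, 0, 2, -2; Σd² = 8
ρ = 1 − 6Σd² / [n(n²−1)] = 1 − 6×8 / (6×35) = 1 − 48/210 ≈ 0.771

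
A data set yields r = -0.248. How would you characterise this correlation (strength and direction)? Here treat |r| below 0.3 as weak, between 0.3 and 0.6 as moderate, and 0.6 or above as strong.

weak negative

r = -0.248 < 0 so the relationship is negative.
|r| = 0.248, which falls in the weak range.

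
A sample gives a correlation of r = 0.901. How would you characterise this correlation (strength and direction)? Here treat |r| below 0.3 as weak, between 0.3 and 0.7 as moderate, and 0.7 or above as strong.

r = 0.901 > 0 so the relationship is positive.
|r| = 0.901, which falls in the strong range.

strong positive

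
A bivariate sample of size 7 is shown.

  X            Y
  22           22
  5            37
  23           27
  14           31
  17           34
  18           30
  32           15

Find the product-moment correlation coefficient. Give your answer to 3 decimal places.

n = 7, ΣX = 131, ΣY = 196, ΣX² = 2871, ΣY² = 5824, ΣXY = 3322
nΣXY − ΣXΣY = 23254 − 25676 = -2422
nΣX² − (ΣX)² = 20097 − 17161 = 2936; nΣY² − (ΣY)² = 40768 − 38416 = 2352
r = -2422 / √(2936 × 2352) = -2422 / 2627.8265 ≈ -0.922

-0.922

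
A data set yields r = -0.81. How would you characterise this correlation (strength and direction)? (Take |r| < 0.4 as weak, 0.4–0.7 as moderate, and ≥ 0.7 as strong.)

r = -0.81 < 0 so the relationship is negative.
|r| = 0.81, which falls in the strong range.

strong negative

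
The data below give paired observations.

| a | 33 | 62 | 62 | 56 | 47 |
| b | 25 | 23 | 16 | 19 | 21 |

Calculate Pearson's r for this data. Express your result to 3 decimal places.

-0.665

n = 5, Σa = 260, Σb = 104, Σa² = 14122, Σb² = 2212, Σab = 5294
nΣab − ΣaΣb = 26470 − 27040 = -570
nΣa² − (Σa)² = 70610 − 67600 = 3010; nΣb² − (Σb)² = 11060 − 10816 = 244
r = -570 / √(3010 × 244) = -570 / 856.9947 ≈ -0.665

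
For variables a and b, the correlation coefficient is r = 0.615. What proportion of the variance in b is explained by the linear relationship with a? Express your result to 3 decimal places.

0.378

r² = (0.615)² = 0.378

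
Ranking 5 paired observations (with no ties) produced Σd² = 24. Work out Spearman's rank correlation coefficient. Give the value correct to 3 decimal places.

ρ = 1 − 6Σd² / [n(n²−1)] = 1 − 6×24 / (5×24)
  = 1 − 144/120 = 1 − 1.2000 ≈ -0.200

-0.200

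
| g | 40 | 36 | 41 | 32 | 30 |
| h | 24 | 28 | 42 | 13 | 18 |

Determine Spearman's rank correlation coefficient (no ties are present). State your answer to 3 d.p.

0.800

Rank g: 4, 3, 5, 2, 1
Rank h: 3, 4, 5, 1, 2
d = rank(g) − rank(h): 1, -1, 0, 1, -1; Σd² = 4
ρ = 1 − 6Σd² / [n(n²−1)] = 1 − 6×4 / (5×24) = 1 − 24/120 ≈ 0.800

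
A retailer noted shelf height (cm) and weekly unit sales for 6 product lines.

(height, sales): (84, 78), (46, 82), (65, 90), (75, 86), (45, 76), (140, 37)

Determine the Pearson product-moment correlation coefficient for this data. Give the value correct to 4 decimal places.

-0.8383

n = 6, Σx = 455, Σy = 449, Σx² = 40647, Σy² = 35449, Σxy = 31224
nΣxy − ΣxΣy = 187344 − 204295 = -16951
nΣx² − (Σx)² = 243882 − 207025 = 36857; nΣy² − (Σy)² = 212694 − 201601 = 11093
r = -16951 / √(36857 × 11093) = -16951 / 20220.1558 ≈ -0.8383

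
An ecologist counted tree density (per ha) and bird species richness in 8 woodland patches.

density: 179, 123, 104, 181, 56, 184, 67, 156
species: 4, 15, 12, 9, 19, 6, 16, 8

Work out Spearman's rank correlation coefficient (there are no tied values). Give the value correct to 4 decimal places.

-0.8571

Rank density: 6, 4, 3, 7, 1, 8, 2, 5
Rank species: 1, 6, 5, 4, 8, 2, 7, 3
d = rank(density) − rank(species): 5, -2, -2, 3, -7, 6, -5, 2; Σd² = 156
ρ = 1 − 6Σd² / [n(n²−1)] = 1 − 6×156 / (8×63) = 1 − 936/504 ≈ -0.8571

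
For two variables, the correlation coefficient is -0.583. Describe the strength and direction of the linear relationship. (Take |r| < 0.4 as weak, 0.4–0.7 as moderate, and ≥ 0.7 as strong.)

r = -0.583 < 0 so the relationship is negative.
|r| = 0.583, which falls in the moderate range.

moderate negative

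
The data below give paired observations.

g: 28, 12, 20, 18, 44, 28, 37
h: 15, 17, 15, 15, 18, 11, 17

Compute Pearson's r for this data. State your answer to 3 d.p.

n = 7, Σg = 187, Σh = 108, Σg² = 5741, Σh² = 1698, Σgh = 2923
nΣgh − ΣgΣh = 20461 − 20196 = 265
nΣg² − (Σg)² = 40187 − 34969 = 5218; nΣh² − (Σh)² = 11886 − 11664 = 222
r = 265 / √(5218 × 222) = 265 / 1076.2881 ≈ 0.246

0.246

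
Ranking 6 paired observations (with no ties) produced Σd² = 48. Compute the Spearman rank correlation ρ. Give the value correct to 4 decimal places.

ρ = 1 − 6Σd² / [n(n²−1)] = 1 − 6×48 / (6×35)
  = 1 − 288/210 = 1 − 1.37143 ≈ -0.3714

-0.3714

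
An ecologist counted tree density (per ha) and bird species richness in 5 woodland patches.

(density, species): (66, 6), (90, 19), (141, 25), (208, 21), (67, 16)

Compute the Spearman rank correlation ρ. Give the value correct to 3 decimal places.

Rank density: 1, 3, 4, 5, 2
Rank species: 1, 3, 5, 4, 2
d = rank(density) − rank(species): 0, 0, -1, 1, 0; Σd² = 2
ρ = 1 − 6Σd² / [n(n²−1)] = 1 − 6×2 / (5×24) = 1 − 12/120 ≈ 0.900

0.900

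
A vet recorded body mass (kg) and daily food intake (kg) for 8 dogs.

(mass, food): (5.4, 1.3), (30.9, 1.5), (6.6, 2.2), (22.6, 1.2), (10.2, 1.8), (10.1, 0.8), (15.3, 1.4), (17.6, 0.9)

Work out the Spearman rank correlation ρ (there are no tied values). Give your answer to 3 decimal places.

Rank mass: 1, 8, 2, 7, 4, 3, 5, 6
Rank food: 4, 6, 8, 3, 7, 1, 5, 2
d = rank(mass) − rank(food): -3, 2, -6, 4, -3, 2, 0, 4; Σd² = 94
ρ = 1 − 6Σd² / [n(n²−1)] = 1 − 6×94 / (8×63) = 1 − 564/504 ≈ -0.119

-0.119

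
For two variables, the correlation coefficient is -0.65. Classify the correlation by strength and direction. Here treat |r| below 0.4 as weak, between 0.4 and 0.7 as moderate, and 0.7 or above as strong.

r = -0.65 < 0 so the relationship is negative.
|r| = 0.65, which falls in the moderate range.

moderate negative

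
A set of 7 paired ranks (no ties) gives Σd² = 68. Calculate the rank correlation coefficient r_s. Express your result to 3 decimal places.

-0.214

ρ = 1 − 6Σd² / [n(n²−1)] = 1 − 6×68 / (7×48)
  = 1 − 408/336 = 1 − 1.2143 ≈ -0.214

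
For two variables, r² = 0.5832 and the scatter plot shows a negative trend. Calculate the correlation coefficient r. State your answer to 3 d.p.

|r| = √0.5832 = 0.764
The association is negative, so r = −0.764.

-0.764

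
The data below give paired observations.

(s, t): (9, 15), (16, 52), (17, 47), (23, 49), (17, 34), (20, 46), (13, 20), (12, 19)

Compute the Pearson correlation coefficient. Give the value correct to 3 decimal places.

n = 8, Σs = 127, Σt = 282, Σs² = 2157, Σt² = 11572, Σst = 4879
nΣst − ΣsΣt = 39032 − 35814 = 3218
nΣs² − (Σs)² = 17256 − 16129 = 1127; nΣt² − (Σt)² = 92576 − 79524 = 13052
r = 3218 / √(1127 × 13052) = 3218 / 3835.3102 ≈ 0.839

0.839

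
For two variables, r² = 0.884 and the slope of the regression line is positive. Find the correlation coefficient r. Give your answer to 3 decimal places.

|r| = √0.884 = 0.940
The association is positive, so r = 0.940.

0.940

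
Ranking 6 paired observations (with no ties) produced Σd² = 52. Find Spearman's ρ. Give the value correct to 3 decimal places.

ρ = 1 − 6Σd² / [n(n²−1)] = 1 − 6×52 / (6×35)
  = 1 − 312/210 = 1 − 1.4857 ≈ -0.486

-0.486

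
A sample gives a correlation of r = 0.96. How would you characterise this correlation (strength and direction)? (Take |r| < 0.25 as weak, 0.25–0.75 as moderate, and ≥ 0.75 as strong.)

strong positive

r = 0.96 > 0 so the relationship is positive.
|r| = 0.96, which falls in the strong range.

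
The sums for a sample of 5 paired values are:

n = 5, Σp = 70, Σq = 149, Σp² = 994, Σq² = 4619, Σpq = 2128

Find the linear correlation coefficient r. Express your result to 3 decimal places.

0.839

r = (nΣpq − ΣpΣq) / √[(nΣp² − (Σp)²)(nΣq² − (Σq)²)]
Numerator: 5×2128 − 70×149 = 210
Denominator: √[(4970 − 4900)(23095 − 22201)] = √[70 × 894] = 250.1599
r = 210 / 250.1599 ≈ 0.839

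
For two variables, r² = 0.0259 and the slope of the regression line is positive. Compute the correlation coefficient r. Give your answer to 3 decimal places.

|r| = √0.0259 = 0.161
The association is positive, so r = 0.161.

0.161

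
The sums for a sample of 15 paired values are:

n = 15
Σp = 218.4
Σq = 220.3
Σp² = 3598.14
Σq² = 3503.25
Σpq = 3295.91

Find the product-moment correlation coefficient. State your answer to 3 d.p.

r = (nΣpq − ΣpΣq) / √[(nΣp² − (Σp)²)(nΣq² − (Σq)²)]
Numerator: 15×3295.91 − 218.4×220.3 = 1325.13
Denominator: √[(53972.1 − 47698.56)(52548.75 − 48532.09)] = √[6273.54 × 4016.66] = 5019.8284
r = 1325.13 / 5019.8284 ≈ 0.264

0.264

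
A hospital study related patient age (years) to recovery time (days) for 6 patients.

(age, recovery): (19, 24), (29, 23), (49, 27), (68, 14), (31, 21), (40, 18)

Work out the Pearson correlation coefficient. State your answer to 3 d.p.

-0.564

n = 6, Σx = 236, Σy = 127, Σx² = 10788, Σy² = 2795, Σxy = 4769
nΣxy − ΣxΣy = 28614 − 29972 = -1358
nΣx² − (Σx)² = 64728 − 55696 = 9032; nΣy² − (Σy)² = 16770 − 16129 = 641
r = -1358 / √(9032 × 641) = -1358 / 2406.1405 ≈ -0.564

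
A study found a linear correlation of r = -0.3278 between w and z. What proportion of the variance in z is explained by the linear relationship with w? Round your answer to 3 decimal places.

r² = (-0.3278)² = 0.107

0.107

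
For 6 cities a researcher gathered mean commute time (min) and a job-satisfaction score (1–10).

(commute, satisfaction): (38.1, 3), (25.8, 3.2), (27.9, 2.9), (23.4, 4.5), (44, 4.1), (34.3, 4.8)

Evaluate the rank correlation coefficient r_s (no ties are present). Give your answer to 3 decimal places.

-0.086

Rank commute: 5, 2, 3, 1, 6, 4
Rank satisfaction: 2, 3, 1, 5, 4, 6
d = rank(commute) − rank(satisfaction): 3, -1, 2, -4, 2, -2; Σd² = 38
ρ = 1 − 6Σd² / [n(n²−1)] = 1 − 6×38 / (6×35) = 1 − 228/210 ≈ -0.086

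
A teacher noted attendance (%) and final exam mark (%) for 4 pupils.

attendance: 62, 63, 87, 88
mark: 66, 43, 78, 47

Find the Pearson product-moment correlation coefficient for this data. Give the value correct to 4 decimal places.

n = 4, Σx = 300, Σy = 234, Σx² = 23126, Σy² = 14498, Σxy = 17723
nΣxy − ΣxΣy = 70892 − 70200 = 692
nΣx² − (Σx)² = 92504 − 90000 = 2504; nΣy² − (Σy)² = 57992 − 54756 = 3236
r = 692 / √(2504 × 3236) = 692 / 2846.5671 ≈ 0.2431

0.2431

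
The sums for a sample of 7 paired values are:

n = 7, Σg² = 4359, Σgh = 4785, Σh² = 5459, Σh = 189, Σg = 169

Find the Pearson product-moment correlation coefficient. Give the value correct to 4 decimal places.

r = (nΣgh − ΣgΣh) / √[(nΣg² − (Σg)²)(nΣh² − (Σh)²)]
Numerator: 7×4785 − 169×189 = 1554
Denominator: √[(30513 − 28561)(38213 − 35721)] = √[1952 × 2492] = 2205.5349
r = 1554 / 2205.5349 ≈ 0.7046

0.7046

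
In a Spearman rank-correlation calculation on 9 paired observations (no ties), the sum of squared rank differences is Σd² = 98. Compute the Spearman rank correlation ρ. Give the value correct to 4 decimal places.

0.1833

ρ = 1 − 6Σd² / [n(n²−1)] = 1 − 6×98 / (9×80)
  = 1 − 588/720 = 1 − 0.81667 ≈ 0.1833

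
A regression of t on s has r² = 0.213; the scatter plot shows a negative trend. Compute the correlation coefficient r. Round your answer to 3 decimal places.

|r| = √0.213 = 0.462
The association is negative, so r = −0.462.

-0.462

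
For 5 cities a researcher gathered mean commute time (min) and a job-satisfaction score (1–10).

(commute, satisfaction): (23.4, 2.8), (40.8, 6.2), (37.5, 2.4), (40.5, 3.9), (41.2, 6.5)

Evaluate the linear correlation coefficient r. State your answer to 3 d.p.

n = 5, Σx = 183.4, Σy = 21.8, Σx² = 6956.14, Σy² = 109.5, Σxy = 834.23
nΣxy − ΣxΣy = 4171.15 − 3998.12 = 173.03
nΣx² − (Σx)² = 34780.7 − 33635.56 = 1145.14; nΣy² − (Σy)² = 547.5 − 475.24 = 72.26
r = 173.03 / √(1145.14 × 72.26) = 173.03 / 287.6592 ≈ 0.602

0.602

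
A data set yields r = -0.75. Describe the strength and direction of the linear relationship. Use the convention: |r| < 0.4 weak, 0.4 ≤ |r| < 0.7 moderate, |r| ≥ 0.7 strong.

strong negative

r = -0.75 < 0 so the relationship is negative.
|r| = 0.75, which falls in the strong range.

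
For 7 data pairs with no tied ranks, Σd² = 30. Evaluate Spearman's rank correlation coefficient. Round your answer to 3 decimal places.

ρ = 1 − 6Σd² / [n(n²−1)] = 1 − 6×30 / (7×48)
  = 1 − 180/336 = 1 − 0.5357 ≈ 0.464

0.464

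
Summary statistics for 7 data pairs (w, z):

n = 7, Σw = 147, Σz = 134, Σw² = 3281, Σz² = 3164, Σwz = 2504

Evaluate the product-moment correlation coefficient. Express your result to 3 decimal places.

-0.909

r = (nΣwz − ΣwΣz) / √[(nΣw² − (Σw)²)(nΣz² − (Σz)²)]
Numerator: 7×2504 − 147×134 = -2170
Denominator: √[(22967 − 21609)(22148 − 17956)] = √[1358 × 4192] = 2385.9455
r = -2170 / 2385.9455 ≈ -0.909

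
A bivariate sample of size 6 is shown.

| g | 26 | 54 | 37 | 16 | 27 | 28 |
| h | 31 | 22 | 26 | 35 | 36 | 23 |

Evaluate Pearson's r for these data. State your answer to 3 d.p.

n = 6, Σg = 188, Σh = 173, Σg² = 6730, Σh² = 5171, Σgh = 5132
nΣgh − ΣgΣh = 30792 − 32524 = -1732
nΣg² − (Σg)² = 40380 − 35344 = 5036; nΣh² − (Σh)² = 31026 − 29929 = 1097
r = -1732 / √(5036 × 1097) = -1732 / 2350.4238 ≈ -0.737

-0.737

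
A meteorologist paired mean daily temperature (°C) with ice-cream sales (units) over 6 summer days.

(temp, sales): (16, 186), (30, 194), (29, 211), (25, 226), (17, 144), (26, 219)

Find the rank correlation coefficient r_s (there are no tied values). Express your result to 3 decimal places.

0.371

Rank temp: 1, 6, 5, 3, 2, 4
Rank sales: 2, 3, 4, 6, 1, 5
d = rank(temp) − rank(sales): -1, 3, 1, -3, 1, -1; Σd² = 22
ρ = 1 − 6Σd² / [n(n²−1)] = 1 − 6×22 / (6×35) = 1 − 132/210 ≈ 0.371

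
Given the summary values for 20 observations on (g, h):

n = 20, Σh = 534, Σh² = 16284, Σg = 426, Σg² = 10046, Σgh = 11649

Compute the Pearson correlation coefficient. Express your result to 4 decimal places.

0.1958

r = (nΣgh − ΣgΣh) / √[(nΣg² − (Σg)²)(nΣh² − (Σh)²)]
Numerator: 20×11649 − 426×534 = 5496
Denominator: √[(200920 − 181476)(325680 − 285156)] = √[19444 × 40524] = 28070.4232
r = 5496 / 28070.4232 ≈ 0.1958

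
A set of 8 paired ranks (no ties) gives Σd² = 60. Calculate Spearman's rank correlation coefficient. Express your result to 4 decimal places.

0.2857

ρ = 1 − 6Σd² / [n(n²−1)] = 1 − 6×60 / (8×63)
  = 1 − 360/504 = 1 − 0.71429 ≈ 0.2857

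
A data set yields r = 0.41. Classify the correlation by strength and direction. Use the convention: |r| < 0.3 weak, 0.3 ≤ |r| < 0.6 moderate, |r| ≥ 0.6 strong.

r = 0.41 > 0 so the relationship is positive.
|r| = 0.41, which falls in the moderate range.

moderate positive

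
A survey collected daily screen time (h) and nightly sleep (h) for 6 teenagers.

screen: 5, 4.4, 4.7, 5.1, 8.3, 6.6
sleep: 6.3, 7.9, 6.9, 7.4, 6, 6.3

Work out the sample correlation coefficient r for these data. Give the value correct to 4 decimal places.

-0.7404

n = 6, Σx = 34.1, Σy = 40.8, Σx² = 204.91, Σy² = 280.16, Σxy = 227.81
nΣxy − ΣxΣy = 1366.86 − 1391.28 = -24.42
nΣx² − (Σx)² = 1229.46 − 1162.81 = 66.65; nΣy² − (Σy)² = 1680.96 − 1664.64 = 16.32
r = -24.42 / √(66.65 × 16.32) = -24.42 / 32.9807 ≈ -0.7404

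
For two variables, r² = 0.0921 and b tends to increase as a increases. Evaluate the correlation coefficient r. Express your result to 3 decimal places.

|r| = √0.0921 = 0.303
The association is positive, so r = 0.303.

0.303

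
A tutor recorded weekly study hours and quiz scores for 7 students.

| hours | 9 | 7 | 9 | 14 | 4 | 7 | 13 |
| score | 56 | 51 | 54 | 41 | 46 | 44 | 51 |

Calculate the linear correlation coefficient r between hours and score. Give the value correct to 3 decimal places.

-0.095

n = 7, Σx = 63, Σy = 343, Σx² = 641, Σy² = 16987, Σxy = 3076
nΣxy − ΣxΣy = 21532 − 21609 = -77
nΣx² − (Σx)² = 4487 − 3969 = 518; nΣy² − (Σy)² = 118909 − 117649 = 1260
r = -77 / √(518 × 1260) = -77 / 807.8861 ≈ -0.095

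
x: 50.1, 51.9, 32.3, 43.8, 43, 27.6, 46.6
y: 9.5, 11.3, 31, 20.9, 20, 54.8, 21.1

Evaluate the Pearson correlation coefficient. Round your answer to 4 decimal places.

n = 7, Σx = 295.3, Σy = 168.6, Σx² = 12947.67, Σy² = 5464, Σxy = 6334.88
nΣxy − ΣxΣy = 44344.16 − 49787.58 = -5443.42
nΣx² − (Σx)² = 90633.69 − 87202.09 = 3431.6; nΣy² − (Σy)² = 38248 − 28425.96 = 9822.04
r = -5443.42 / √(3431.6 × 9822.04) = -5443.42 / 5805.6277 ≈ -0.9376

-0.9376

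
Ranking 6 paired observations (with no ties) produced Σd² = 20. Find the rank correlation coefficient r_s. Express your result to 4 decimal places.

ρ = 1 − 6Σd² / [n(n²−1)] = 1 − 6×20 / (6×35)
  = 1 − 120/210 = 1 − 0.57143 ≈ 0.4286

0.4286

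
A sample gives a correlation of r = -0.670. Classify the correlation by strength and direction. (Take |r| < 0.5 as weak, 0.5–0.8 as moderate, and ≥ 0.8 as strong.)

r = -0.670 < 0 so the relationship is negative.
|r| = 0.670, which falls in the moderate range.

moderate negative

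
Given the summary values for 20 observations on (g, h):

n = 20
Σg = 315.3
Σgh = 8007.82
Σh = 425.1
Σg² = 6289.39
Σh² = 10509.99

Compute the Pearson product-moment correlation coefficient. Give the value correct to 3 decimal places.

0.937

r = (nΣgh − ΣgΣh) / √[(nΣg² − (Σg)²)(nΣh² − (Σh)²)]
Numerator: 20×8007.82 − 315.3×425.1 = 26122.37
Denominator: √[(125787.8 − 99414.09)(210199.8 − 180710.01)] = √[26373.71 × 29489.79] = 27888.2622
r = 26122.37 / 27888.2622 ≈ 0.937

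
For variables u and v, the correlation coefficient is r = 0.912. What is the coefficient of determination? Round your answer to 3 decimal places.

r² = (0.912)² = 0.832

0.832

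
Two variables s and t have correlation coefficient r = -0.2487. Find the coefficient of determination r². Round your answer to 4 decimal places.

0.0619

r² = (-0.2487)² = 0.0619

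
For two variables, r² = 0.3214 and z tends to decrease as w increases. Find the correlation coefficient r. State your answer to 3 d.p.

-0.567

|r| = √0.3214 = 0.567
The association is negative, so r = −0.567.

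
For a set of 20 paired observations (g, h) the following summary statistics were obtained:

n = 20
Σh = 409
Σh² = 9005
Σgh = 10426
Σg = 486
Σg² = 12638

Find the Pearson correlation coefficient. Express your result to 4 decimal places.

r = (nΣgh − ΣgΣh) / √[(nΣg² − (Σg)²)(nΣh² − (Σh)²)]
Numerator: 20×10426 − 486×409 = 9746
Denominator: √[(252760 − 236196)(180100 − 167281)] = √[16564 × 12819] = 14571.6820
r = 9746 / 14571.6820 ≈ 0.6688

0.6688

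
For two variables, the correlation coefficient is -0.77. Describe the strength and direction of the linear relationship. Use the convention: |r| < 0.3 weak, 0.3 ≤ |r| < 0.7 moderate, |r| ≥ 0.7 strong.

strong negative

r = -0.77 < 0 so the relationship is negative.
|r| = 0.77, which falls in the strong range.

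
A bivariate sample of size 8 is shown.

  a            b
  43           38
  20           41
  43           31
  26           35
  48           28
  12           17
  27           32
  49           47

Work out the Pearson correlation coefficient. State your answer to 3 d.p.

0.452

n = 8, Σa = 268, Σb = 269, Σa² = 10352, Σb² = 9617, Σab = 9412
nΣab − ΣaΣb = 75296 − 72092 = 3204
nΣa² − (Σa)² = 82816 − 71824 = 10992; nΣb² − (Σb)² = 76936 − 72361 = 4575
r = 3204 / √(10992 × 4575) = 3204 / 7091.4314 ≈ 0.452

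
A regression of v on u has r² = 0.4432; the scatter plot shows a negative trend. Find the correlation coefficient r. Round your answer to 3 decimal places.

-0.666

|r| = √0.4432 = 0.666
The association is negative, so r = −0.666.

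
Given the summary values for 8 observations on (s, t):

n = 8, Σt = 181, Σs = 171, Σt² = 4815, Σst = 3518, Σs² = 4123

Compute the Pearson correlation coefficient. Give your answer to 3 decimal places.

r = (nΣst − ΣsΣt) / √[(nΣs² − (Σs)²)(nΣt² − (Σt)²)]
Numerator: 8×3518 − 171×181 = -2807
Denominator: √[(32984 − 29241)(38520 − 32761)] = √[3743 × 5759] = 4642.8372
r = -2807 / 4642.8372 ≈ -0.605

-0.605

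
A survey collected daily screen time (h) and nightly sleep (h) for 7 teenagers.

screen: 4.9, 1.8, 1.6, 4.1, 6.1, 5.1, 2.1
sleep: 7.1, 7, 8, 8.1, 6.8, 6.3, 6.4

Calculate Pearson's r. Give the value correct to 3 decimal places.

n = 7, Σx = 25.7, Σy = 49.7, Σx² = 114.25, Σy² = 355.91, Σxy = 180.45
nΣxy − ΣxΣy = 1263.15 − 1277.29 = -14.14
nΣx² − (Σx)² = 799.75 − 660.49 = 139.26; nΣy² − (Σy)² = 2491.37 − 2470.09 = 21.28
r = -14.14 / √(139.26 × 21.28) = -14.14 / 54.4376 ≈ -0.260

-0.260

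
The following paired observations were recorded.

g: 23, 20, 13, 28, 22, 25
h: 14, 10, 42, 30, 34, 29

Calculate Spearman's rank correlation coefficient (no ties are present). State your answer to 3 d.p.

-0.200

Rank g: 4, 2, 1, 6, 3, 5
Rank h: 2, 1, 6, 4, 5, 3
d = rank(g) − rank(h): 2, 1, -5, 2, -2, 2; Σd² = 42
ρ = 1 − 6Σd² / [n(n²−1)] = 1 − 6×42 / (6×35) = 1 − 252/210 ≈ -0.200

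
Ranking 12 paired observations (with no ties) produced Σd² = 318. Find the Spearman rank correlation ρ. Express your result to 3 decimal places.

ρ = 1 − 6Σd² / [n(n²−1)] = 1 − 6×318 / (12×143)
  = 1 − 1908/1716 = 1 − 1.1119 ≈ -0.112

-0.112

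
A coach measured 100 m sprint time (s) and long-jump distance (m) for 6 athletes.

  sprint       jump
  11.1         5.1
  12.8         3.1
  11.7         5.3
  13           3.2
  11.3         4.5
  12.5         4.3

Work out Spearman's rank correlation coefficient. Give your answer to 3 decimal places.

-0.771

Rank sprint: 1, 5, 3, 6, 2, 4
Rank jump: 5, 1, 6, 2, 4, 3
d = rank(sprint) − rank(jump): -4, 4, -3, 4, -2, 1; Σd² = 62
ρ = 1 − 6Σd² / [n(n²−1)] = 1 − 6×62 / (6×35) = 1 − 372/210 ≈ -0.771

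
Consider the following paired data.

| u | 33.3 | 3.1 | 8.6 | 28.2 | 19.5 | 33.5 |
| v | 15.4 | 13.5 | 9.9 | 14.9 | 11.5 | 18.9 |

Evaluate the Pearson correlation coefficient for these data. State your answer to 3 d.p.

n = 6, Σu = 126.2, Σv = 84.1, Σu² = 3490.2, Σv² = 1228.89, Σuv = 1917.39
nΣuv − ΣuΣv = 11504.34 − 10613.42 = 890.92
nΣu² − (Σu)² = 20941.2 − 15926.44 = 5014.76; nΣv² − (Σv)² = 7373.34 − 7072.81 = 300.53
r = 890.92 / √(5014.76 × 300.53) = 890.92 / 1227.6342 ≈ 0.726

0.726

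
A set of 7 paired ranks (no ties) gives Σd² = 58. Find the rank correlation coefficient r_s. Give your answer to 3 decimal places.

-0.036

ρ = 1 − 6Σd² / [n(n²−1)] = 1 − 6×58 / (7×48)
  = 1 − 348/336 = 1 − 1.0357 ≈ -0.036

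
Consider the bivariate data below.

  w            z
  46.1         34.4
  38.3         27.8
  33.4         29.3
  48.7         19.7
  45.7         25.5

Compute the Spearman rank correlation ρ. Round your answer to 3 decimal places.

Rank w: 4, 2, 1, 5, 3
Rank z: 5, 3, 4, 1, 2
d = rank(w) − rank(z): -1, -1, -3, 4, 1; Σd² = 28
ρ = 1 − 6Σd² / [n(n²−1)] = 1 − 6×28 / (5×24) = 1 − 168/120 ≈ -0.400

-0.400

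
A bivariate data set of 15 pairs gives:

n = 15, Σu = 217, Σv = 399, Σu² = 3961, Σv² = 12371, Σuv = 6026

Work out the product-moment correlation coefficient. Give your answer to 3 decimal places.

0.211

r = (nΣuv − ΣuΣv) / √[(nΣu² − (Σu)²)(nΣv² − (Σv)²)]
Numerator: 15×6026 − 217×399 = 3807
Denominator: √[(59415 − 47089)(185565 − 159201)] = √[12326 × 26364] = 18026.7208
r = 3807 / 18026.7208 ≈ 0.211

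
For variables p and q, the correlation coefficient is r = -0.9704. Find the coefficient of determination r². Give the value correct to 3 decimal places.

r² = (-0.9704)² = 0.942

0.942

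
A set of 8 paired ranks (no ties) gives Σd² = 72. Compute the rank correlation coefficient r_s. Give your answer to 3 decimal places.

ρ = 1 − 6Σd² / [n(n²−1)] = 1 − 6×72 / (8×63)
  = 1 − 432/504 = 1 − 0.8571 ≈ 0.143

0.143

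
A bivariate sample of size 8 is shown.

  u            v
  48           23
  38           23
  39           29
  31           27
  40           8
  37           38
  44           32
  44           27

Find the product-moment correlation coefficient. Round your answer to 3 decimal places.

n = 8, Σu = 321, Σv = 207, Σu² = 13071, Σv² = 5889, Σuv = 8268
nΣuv − ΣuΣv = 66144 − 66447 = -303
nΣu² − (Σu)² = 104568 − 103041 = 1527; nΣv² − (Σv)² = 47112 − 42849 = 4263
r = -303 / √(1527 × 4263) = -303 / 2551.3920 ≈ -0.119

-0.119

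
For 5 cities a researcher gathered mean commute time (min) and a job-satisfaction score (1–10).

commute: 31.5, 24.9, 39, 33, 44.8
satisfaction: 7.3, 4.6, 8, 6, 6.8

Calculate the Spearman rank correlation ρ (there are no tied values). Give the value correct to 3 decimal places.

0.500

Rank commute: 2, 1, 4, 3, 5
Rank satisfaction: 4, 1, 5, 2, 3
d = rank(commute) − rank(satisfaction): -2, 0, -1, 1, 2; Σd² = 10
ρ = 1 − 6Σd² / [n(n²−1)] = 1 − 6×10 / (5×24) = 1 − 60/120 ≈ 0.500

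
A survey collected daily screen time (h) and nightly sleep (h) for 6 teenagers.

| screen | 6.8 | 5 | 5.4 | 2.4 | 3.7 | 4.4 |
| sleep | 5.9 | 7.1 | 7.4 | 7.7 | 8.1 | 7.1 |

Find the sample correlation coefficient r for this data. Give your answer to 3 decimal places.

-0.821

n = 6, Σx = 27.7, Σy = 43.3, Σx² = 139.21, Σy² = 315.29, Σxy = 195.27
nΣxy − ΣxΣy = 1171.62 − 1199.41 = -27.79
nΣx² − (Σx)² = 835.26 − 767.29 = 67.97; nΣy² − (Σy)² = 1891.74 − 1874.89 = 16.85
r = -27.79 / √(67.97 × 16.85) = -27.79 / 33.8422 ≈ -0.821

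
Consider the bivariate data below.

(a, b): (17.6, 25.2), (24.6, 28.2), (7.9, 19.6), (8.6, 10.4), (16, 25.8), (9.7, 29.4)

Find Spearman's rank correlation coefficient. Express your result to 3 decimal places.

0.543

Rank a: 5, 6, 1, 2, 4, 3
Rank b: 3, 5, 2, 1, 4, 6
d = rank(a) − rank(b): 2, 1, -1, 1, 0, -3; Σd² = 16
ρ = 1 − 6Σd² / [n(n²−1)] = 1 − 6×16 / (6×35) = 1 − 96/210 ≈ 0.543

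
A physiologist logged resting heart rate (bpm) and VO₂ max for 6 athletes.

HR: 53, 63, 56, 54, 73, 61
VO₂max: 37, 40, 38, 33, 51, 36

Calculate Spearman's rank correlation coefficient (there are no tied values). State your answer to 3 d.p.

0.714

Rank HR: 1, 5, 3, 2, 6, 4
Rank VO₂max: 3, 5, 4, 1, 6, 2
d = rank(HR) − rank(VO₂max): -2, 0, -1, 1, 0, 2; Σd² = 10
ρ = 1 − 6Σd² / [n(n²−1)] = 1 − 6×10 / (6×35) = 1 − 60/210 ≈ 0.714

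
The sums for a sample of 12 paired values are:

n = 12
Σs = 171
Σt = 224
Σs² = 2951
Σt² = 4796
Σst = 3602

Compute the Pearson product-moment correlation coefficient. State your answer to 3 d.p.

r = (nΣst − ΣsΣt) / √[(nΣs² − (Σs)²)(nΣt² − (Σt)²)]
Numerator: 12×3602 − 171×224 = 4920
Denominator: √[(35412 − 29241)(57552 − 50176)] = √[6171 × 7376] = 6746.6507
r = 4920 / 6746.6507 ≈ 0.729

0.729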